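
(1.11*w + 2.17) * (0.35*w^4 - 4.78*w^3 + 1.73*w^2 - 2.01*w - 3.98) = 0.3885*w^5 - 4.5463*w^4 - 8.4523*w^3 + 1.523*w^2 - 8.7795*w - 8.6366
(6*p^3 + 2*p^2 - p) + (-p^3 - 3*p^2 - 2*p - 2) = 5*p^3 - p^2 - 3*p - 2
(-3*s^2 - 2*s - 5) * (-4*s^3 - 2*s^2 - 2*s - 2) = 12*s^5 + 14*s^4 + 30*s^3 + 20*s^2 + 14*s + 10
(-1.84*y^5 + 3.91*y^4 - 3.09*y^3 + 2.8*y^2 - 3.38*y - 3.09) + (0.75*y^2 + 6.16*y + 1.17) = -1.84*y^5 + 3.91*y^4 - 3.09*y^3 + 3.55*y^2 + 2.78*y - 1.92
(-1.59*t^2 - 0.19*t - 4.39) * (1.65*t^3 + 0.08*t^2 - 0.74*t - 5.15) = -2.6235*t^5 - 0.4407*t^4 - 6.0821*t^3 + 7.9779*t^2 + 4.2271*t + 22.6085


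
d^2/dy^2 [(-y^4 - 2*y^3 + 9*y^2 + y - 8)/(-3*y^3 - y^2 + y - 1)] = 2*(-83*y^6 - 21*y^5 + 312*y^4 + 360*y^3 - 3*y^2 - 87*y - 10)/(27*y^9 + 27*y^8 - 18*y^7 + 10*y^6 + 24*y^5 - 12*y^4 + 2*y^3 + 6*y^2 - 3*y + 1)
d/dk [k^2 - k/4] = 2*k - 1/4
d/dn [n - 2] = 1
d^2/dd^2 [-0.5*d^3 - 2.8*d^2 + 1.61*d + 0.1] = -3.0*d - 5.6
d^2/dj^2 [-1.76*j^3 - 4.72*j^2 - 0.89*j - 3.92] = -10.56*j - 9.44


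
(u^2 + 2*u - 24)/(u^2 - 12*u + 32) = (u + 6)/(u - 8)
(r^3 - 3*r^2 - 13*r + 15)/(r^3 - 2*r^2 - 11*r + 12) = (r - 5)/(r - 4)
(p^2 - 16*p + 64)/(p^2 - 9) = (p^2 - 16*p + 64)/(p^2 - 9)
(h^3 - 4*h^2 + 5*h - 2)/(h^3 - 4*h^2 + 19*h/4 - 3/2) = 4*(h^2 - 2*h + 1)/(4*h^2 - 8*h + 3)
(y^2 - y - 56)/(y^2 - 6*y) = (y^2 - y - 56)/(y*(y - 6))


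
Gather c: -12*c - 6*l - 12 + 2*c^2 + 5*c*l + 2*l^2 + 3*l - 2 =2*c^2 + c*(5*l - 12) + 2*l^2 - 3*l - 14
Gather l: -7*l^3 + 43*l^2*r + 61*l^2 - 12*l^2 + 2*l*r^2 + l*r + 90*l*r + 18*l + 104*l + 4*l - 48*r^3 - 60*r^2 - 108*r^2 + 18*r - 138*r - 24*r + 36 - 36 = -7*l^3 + l^2*(43*r + 49) + l*(2*r^2 + 91*r + 126) - 48*r^3 - 168*r^2 - 144*r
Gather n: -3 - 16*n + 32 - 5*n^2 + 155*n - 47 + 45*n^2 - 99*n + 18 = 40*n^2 + 40*n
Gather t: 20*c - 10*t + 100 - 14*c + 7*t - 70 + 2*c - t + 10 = 8*c - 4*t + 40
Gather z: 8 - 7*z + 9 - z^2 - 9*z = -z^2 - 16*z + 17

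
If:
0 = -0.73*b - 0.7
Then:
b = -0.96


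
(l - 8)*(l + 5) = l^2 - 3*l - 40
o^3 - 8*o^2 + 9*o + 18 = (o - 6)*(o - 3)*(o + 1)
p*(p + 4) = p^2 + 4*p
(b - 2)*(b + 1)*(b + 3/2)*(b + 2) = b^4 + 5*b^3/2 - 5*b^2/2 - 10*b - 6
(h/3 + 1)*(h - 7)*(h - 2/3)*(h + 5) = h^4/3 + h^3/9 - 125*h^2/9 - 233*h/9 + 70/3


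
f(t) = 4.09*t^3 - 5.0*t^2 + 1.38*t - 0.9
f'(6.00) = 383.10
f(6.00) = 710.82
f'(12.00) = 1648.26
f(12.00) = 6363.18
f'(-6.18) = 531.80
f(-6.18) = -1165.75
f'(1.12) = 5.57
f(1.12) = 0.12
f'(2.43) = 49.53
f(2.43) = 31.62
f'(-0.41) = 7.54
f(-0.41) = -2.59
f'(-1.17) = 29.88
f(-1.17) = -15.91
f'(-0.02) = 1.58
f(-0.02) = -0.93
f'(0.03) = 1.09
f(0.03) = -0.86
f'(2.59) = 57.79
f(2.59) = 40.19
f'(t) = 12.27*t^2 - 10.0*t + 1.38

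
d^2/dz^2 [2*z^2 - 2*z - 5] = 4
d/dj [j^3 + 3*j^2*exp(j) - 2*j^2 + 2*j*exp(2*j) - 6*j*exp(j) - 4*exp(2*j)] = 3*j^2*exp(j) + 3*j^2 + 4*j*exp(2*j) - 4*j - 6*exp(2*j) - 6*exp(j)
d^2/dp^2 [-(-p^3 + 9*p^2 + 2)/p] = 2 - 4/p^3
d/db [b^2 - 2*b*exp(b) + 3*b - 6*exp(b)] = -2*b*exp(b) + 2*b - 8*exp(b) + 3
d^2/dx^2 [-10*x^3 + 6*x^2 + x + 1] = 12 - 60*x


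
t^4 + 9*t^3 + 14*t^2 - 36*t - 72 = (t - 2)*(t + 2)*(t + 3)*(t + 6)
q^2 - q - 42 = (q - 7)*(q + 6)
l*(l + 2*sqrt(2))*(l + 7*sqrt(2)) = l^3 + 9*sqrt(2)*l^2 + 28*l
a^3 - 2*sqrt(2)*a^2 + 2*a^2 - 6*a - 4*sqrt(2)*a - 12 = (a + 2)*(a - 3*sqrt(2))*(a + sqrt(2))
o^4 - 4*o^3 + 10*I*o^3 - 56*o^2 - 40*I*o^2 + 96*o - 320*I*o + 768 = (o - 8)*(o + 4)*(o + 4*I)*(o + 6*I)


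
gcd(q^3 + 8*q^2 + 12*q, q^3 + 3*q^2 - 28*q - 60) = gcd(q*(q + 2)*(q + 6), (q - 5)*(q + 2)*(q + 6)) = q^2 + 8*q + 12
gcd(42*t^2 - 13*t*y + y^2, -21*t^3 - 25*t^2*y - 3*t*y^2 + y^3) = -7*t + y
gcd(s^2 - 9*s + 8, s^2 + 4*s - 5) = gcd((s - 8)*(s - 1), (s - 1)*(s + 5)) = s - 1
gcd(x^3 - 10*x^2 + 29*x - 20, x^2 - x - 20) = x - 5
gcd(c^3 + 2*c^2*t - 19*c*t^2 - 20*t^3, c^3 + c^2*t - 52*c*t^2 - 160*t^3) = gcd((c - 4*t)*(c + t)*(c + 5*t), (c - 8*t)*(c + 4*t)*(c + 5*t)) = c + 5*t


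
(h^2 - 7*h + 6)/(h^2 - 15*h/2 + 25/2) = 2*(h^2 - 7*h + 6)/(2*h^2 - 15*h + 25)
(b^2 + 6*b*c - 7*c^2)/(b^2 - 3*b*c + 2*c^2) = (b + 7*c)/(b - 2*c)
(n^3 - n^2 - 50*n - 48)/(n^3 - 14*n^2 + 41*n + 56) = (n + 6)/(n - 7)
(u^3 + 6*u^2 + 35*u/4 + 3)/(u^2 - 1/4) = (2*u^2 + 11*u + 12)/(2*u - 1)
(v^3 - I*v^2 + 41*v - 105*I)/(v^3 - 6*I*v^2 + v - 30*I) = (v + 7*I)/(v + 2*I)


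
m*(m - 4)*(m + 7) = m^3 + 3*m^2 - 28*m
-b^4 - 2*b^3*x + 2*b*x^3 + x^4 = (-b + x)*(b + x)^3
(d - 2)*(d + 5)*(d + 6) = d^3 + 9*d^2 + 8*d - 60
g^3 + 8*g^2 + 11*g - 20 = (g - 1)*(g + 4)*(g + 5)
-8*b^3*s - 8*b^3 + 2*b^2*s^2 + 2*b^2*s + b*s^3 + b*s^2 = (-2*b + s)*(4*b + s)*(b*s + b)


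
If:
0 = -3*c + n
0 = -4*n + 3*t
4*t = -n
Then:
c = 0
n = 0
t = 0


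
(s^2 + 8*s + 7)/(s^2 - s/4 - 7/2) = 4*(s^2 + 8*s + 7)/(4*s^2 - s - 14)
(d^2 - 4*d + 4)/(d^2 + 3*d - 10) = (d - 2)/(d + 5)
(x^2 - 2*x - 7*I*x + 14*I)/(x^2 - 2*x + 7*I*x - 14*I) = (x - 7*I)/(x + 7*I)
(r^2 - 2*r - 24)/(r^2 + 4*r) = (r - 6)/r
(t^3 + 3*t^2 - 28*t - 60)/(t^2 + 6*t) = t - 3 - 10/t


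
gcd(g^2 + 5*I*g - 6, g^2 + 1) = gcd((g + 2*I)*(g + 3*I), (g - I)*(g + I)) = 1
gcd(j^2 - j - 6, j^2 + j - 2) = j + 2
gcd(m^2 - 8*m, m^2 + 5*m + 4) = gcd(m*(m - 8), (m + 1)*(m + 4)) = 1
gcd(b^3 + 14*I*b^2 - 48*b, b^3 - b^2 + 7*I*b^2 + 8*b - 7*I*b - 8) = b + 8*I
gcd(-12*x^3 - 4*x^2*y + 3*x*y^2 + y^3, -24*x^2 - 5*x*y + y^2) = 3*x + y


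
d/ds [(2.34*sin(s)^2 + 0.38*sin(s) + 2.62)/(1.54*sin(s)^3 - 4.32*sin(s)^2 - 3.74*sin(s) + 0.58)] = (-3.6036*sin(s)^4 - 1.1704*sin(s)^3 - 19.2144*sin(s)^2 + 25.3512*sin(s) + 10.0192)*cos(s)/(2.3716*sin(s)^6 - 13.3056*sin(s)^5 + 7.1432*sin(s)^4 + 34.1*sin(s)^3 + 8.9764*sin(s)^2 - 4.3384*sin(s) + 0.3364)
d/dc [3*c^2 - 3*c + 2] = 6*c - 3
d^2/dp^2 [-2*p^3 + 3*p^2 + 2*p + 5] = 6 - 12*p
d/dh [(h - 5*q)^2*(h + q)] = 3*(h - 5*q)*(h - q)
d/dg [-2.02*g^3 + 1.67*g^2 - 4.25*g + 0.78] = -6.06*g^2 + 3.34*g - 4.25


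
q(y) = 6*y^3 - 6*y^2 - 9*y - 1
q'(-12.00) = 2727.00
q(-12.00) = -11125.00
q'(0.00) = -9.00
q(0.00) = -1.00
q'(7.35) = 875.20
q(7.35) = 1991.11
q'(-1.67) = 61.24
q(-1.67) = -30.65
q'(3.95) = 224.44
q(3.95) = 239.61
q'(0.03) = -9.34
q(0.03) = -1.28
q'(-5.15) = 530.20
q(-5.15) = -933.33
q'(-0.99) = 20.52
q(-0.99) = -3.79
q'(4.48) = 298.51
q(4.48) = 377.75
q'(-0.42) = -0.78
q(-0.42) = 1.28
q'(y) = 18*y^2 - 12*y - 9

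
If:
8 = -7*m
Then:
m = -8/7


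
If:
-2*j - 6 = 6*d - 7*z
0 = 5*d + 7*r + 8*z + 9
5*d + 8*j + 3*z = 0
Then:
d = 31*z/19 - 24/19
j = 15/19 - 53*z/38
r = -307*z/133 - 51/133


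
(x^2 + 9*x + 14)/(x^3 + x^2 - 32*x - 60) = (x + 7)/(x^2 - x - 30)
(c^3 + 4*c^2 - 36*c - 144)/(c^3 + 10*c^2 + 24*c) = (c - 6)/c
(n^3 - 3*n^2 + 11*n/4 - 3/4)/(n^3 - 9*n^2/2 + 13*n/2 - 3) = (n - 1/2)/(n - 2)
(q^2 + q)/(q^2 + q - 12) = q*(q + 1)/(q^2 + q - 12)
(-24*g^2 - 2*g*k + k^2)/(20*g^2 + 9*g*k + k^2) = (-6*g + k)/(5*g + k)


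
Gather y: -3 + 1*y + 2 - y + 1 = 0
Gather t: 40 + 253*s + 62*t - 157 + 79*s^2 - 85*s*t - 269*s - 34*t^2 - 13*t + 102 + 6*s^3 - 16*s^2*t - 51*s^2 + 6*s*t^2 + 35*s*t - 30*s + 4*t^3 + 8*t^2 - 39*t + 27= 6*s^3 + 28*s^2 - 46*s + 4*t^3 + t^2*(6*s - 26) + t*(-16*s^2 - 50*s + 10) + 12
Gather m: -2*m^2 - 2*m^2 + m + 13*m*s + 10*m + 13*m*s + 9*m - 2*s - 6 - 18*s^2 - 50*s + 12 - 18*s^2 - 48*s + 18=-4*m^2 + m*(26*s + 20) - 36*s^2 - 100*s + 24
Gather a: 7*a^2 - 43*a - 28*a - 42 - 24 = 7*a^2 - 71*a - 66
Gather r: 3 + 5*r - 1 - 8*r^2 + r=-8*r^2 + 6*r + 2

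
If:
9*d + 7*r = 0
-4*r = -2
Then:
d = -7/18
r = 1/2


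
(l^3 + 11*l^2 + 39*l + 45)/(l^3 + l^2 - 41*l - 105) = (l + 3)/(l - 7)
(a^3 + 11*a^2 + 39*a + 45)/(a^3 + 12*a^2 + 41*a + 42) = (a^2 + 8*a + 15)/(a^2 + 9*a + 14)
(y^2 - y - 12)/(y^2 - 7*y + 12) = (y + 3)/(y - 3)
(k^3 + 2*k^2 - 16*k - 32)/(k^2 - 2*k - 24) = (k^2 - 2*k - 8)/(k - 6)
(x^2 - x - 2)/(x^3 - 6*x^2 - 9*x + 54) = (x^2 - x - 2)/(x^3 - 6*x^2 - 9*x + 54)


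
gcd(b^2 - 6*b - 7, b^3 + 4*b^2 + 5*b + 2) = b + 1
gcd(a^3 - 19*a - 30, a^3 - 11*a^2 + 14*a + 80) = a^2 - 3*a - 10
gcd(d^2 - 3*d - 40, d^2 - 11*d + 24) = d - 8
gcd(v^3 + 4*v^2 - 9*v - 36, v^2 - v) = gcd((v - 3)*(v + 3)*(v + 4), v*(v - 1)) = 1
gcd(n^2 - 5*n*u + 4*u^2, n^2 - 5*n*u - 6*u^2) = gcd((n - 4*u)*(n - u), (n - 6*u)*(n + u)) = 1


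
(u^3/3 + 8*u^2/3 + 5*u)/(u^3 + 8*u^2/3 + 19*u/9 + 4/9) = 3*u*(u^2 + 8*u + 15)/(9*u^3 + 24*u^2 + 19*u + 4)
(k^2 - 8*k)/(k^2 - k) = (k - 8)/(k - 1)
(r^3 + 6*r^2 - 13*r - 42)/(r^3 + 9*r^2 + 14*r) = (r - 3)/r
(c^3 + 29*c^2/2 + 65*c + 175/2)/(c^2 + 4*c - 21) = (2*c^2 + 15*c + 25)/(2*(c - 3))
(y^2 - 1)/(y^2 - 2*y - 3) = (y - 1)/(y - 3)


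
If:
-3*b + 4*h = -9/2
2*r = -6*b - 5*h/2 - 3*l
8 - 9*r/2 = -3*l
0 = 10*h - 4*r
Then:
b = 931/642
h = -4/107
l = -901/321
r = -10/107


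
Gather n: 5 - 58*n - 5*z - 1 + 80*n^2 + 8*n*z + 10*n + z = 80*n^2 + n*(8*z - 48) - 4*z + 4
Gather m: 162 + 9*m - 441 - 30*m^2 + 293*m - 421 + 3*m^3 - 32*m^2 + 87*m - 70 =3*m^3 - 62*m^2 + 389*m - 770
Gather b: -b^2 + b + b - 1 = -b^2 + 2*b - 1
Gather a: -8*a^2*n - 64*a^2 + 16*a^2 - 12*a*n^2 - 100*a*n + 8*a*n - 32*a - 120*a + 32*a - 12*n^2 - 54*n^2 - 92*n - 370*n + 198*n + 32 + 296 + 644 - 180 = a^2*(-8*n - 48) + a*(-12*n^2 - 92*n - 120) - 66*n^2 - 264*n + 792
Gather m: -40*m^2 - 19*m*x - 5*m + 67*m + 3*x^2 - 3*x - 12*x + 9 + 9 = -40*m^2 + m*(62 - 19*x) + 3*x^2 - 15*x + 18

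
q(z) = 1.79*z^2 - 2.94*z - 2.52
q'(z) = 3.58*z - 2.94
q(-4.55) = 47.91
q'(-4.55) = -19.23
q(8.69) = 107.11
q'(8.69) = 28.17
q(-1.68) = 7.47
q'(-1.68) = -8.95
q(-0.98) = 2.08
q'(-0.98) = -6.45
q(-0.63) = 0.04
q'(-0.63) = -5.20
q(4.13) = 15.87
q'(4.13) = 11.85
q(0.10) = -2.80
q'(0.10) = -2.58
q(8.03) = 89.29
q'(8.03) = 25.81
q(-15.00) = 444.33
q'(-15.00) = -56.64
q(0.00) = -2.52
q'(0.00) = -2.94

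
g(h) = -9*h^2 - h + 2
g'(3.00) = -55.00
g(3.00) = -82.00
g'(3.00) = -55.00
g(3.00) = -82.00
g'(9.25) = -167.50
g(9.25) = -777.31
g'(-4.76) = 84.68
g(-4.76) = -197.16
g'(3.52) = -64.36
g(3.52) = -113.03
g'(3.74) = -68.32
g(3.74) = -127.63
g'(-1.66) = 28.88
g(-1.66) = -21.14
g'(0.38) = -7.84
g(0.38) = 0.32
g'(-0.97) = 16.46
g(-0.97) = -5.50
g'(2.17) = -40.06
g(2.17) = -42.55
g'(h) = -18*h - 1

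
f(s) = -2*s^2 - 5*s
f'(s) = -4*s - 5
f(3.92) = -50.33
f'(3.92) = -20.68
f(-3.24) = -4.80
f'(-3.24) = 7.96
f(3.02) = -33.34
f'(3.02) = -17.08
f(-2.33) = 0.79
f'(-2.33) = 4.32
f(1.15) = -8.40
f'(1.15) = -9.60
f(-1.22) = 3.12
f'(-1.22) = -0.12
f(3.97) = -51.37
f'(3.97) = -20.88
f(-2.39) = 0.53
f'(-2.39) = 4.56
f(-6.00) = -42.00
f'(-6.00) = 19.00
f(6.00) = -102.00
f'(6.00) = -29.00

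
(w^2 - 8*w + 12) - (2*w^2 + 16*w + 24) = -w^2 - 24*w - 12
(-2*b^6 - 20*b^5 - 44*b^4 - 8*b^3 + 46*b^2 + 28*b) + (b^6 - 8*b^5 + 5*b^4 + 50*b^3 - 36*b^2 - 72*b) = -b^6 - 28*b^5 - 39*b^4 + 42*b^3 + 10*b^2 - 44*b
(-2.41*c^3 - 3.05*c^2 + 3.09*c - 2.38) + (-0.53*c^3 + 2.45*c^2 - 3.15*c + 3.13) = -2.94*c^3 - 0.6*c^2 - 0.0600000000000001*c + 0.75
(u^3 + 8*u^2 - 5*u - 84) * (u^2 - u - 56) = u^5 + 7*u^4 - 69*u^3 - 527*u^2 + 364*u + 4704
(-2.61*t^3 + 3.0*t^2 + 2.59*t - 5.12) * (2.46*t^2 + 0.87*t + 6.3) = -6.4206*t^5 + 5.1093*t^4 - 7.4616*t^3 + 8.5581*t^2 + 11.8626*t - 32.256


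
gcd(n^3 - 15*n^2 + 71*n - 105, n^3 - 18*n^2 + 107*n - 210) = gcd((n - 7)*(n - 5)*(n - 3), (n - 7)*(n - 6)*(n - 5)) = n^2 - 12*n + 35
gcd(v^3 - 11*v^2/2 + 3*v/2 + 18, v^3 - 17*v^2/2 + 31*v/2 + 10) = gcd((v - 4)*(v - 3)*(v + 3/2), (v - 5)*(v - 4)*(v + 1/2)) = v - 4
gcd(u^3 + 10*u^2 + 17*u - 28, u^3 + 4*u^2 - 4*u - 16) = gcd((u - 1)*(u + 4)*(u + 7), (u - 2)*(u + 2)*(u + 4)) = u + 4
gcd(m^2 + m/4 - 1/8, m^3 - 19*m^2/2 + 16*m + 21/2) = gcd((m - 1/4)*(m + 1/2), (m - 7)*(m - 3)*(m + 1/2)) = m + 1/2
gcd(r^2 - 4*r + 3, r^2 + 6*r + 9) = 1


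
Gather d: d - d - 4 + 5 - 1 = 0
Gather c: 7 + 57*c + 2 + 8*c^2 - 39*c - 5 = 8*c^2 + 18*c + 4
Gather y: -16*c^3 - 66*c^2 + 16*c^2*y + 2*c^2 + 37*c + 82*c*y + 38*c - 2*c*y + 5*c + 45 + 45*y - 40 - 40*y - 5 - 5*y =-16*c^3 - 64*c^2 + 80*c + y*(16*c^2 + 80*c)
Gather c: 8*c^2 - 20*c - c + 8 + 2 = 8*c^2 - 21*c + 10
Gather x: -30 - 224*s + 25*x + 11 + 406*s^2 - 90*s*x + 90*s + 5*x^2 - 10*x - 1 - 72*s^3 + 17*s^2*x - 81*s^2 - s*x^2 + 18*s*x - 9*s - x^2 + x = -72*s^3 + 325*s^2 - 143*s + x^2*(4 - s) + x*(17*s^2 - 72*s + 16) - 20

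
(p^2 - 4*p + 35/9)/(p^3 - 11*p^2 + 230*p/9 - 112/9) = (3*p - 5)/(3*p^2 - 26*p + 16)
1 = 1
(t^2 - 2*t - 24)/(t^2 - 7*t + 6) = (t + 4)/(t - 1)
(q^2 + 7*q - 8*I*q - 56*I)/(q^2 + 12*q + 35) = (q - 8*I)/(q + 5)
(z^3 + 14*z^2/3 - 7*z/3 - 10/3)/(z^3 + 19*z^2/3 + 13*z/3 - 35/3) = (3*z + 2)/(3*z + 7)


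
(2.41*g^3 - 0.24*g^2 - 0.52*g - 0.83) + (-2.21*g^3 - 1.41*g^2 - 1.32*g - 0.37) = 0.2*g^3 - 1.65*g^2 - 1.84*g - 1.2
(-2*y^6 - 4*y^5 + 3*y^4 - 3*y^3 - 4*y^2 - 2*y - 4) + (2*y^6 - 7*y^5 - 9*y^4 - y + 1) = -11*y^5 - 6*y^4 - 3*y^3 - 4*y^2 - 3*y - 3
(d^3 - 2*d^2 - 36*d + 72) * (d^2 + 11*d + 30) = d^5 + 9*d^4 - 28*d^3 - 384*d^2 - 288*d + 2160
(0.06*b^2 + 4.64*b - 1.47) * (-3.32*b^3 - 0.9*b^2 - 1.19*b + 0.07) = -0.1992*b^5 - 15.4588*b^4 + 0.633*b^3 - 4.1944*b^2 + 2.0741*b - 0.1029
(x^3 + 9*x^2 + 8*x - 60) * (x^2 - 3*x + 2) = x^5 + 6*x^4 - 17*x^3 - 66*x^2 + 196*x - 120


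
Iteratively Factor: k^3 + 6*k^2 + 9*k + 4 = (k + 1)*(k^2 + 5*k + 4) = (k + 1)*(k + 4)*(k + 1)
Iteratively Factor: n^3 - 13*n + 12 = (n - 3)*(n^2 + 3*n - 4) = (n - 3)*(n - 1)*(n + 4)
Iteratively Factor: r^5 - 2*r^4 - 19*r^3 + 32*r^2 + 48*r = (r - 4)*(r^4 + 2*r^3 - 11*r^2 - 12*r) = (r - 4)*(r - 3)*(r^3 + 5*r^2 + 4*r) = (r - 4)*(r - 3)*(r + 1)*(r^2 + 4*r) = r*(r - 4)*(r - 3)*(r + 1)*(r + 4)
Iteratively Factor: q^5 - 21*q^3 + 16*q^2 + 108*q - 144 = (q + 3)*(q^4 - 3*q^3 - 12*q^2 + 52*q - 48) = (q - 3)*(q + 3)*(q^3 - 12*q + 16) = (q - 3)*(q - 2)*(q + 3)*(q^2 + 2*q - 8) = (q - 3)*(q - 2)^2*(q + 3)*(q + 4)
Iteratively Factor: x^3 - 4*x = (x)*(x^2 - 4) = x*(x - 2)*(x + 2)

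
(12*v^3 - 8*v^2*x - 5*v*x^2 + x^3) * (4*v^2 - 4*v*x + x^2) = 48*v^5 - 80*v^4*x + 24*v^3*x^2 + 16*v^2*x^3 - 9*v*x^4 + x^5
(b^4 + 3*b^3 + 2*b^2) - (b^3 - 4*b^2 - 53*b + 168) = b^4 + 2*b^3 + 6*b^2 + 53*b - 168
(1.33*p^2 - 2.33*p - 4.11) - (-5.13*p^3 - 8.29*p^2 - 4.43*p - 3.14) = 5.13*p^3 + 9.62*p^2 + 2.1*p - 0.97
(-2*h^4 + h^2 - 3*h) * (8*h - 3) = -16*h^5 + 6*h^4 + 8*h^3 - 27*h^2 + 9*h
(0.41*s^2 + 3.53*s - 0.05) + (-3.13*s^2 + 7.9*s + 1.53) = -2.72*s^2 + 11.43*s + 1.48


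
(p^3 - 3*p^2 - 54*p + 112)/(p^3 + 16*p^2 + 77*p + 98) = (p^2 - 10*p + 16)/(p^2 + 9*p + 14)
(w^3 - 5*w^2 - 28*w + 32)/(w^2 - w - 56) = (w^2 + 3*w - 4)/(w + 7)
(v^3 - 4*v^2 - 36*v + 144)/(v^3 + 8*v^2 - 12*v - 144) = (v - 6)/(v + 6)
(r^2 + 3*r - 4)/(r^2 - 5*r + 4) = (r + 4)/(r - 4)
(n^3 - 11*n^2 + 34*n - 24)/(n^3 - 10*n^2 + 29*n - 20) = (n - 6)/(n - 5)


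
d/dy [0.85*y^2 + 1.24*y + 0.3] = 1.7*y + 1.24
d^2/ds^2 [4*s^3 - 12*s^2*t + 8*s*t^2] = 24*s - 24*t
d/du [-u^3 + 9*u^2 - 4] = 3*u*(6 - u)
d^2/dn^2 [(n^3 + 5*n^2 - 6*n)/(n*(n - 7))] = 156/(n^3 - 21*n^2 + 147*n - 343)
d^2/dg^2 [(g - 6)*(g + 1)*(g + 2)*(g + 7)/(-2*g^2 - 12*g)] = (-g^6 - 18*g^5 - 108*g^4 - 242*g^3 + 252*g^2 + 1512*g + 3024)/(g^3*(g^3 + 18*g^2 + 108*g + 216))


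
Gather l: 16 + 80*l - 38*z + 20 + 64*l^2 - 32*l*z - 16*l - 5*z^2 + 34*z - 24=64*l^2 + l*(64 - 32*z) - 5*z^2 - 4*z + 12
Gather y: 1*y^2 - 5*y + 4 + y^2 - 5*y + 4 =2*y^2 - 10*y + 8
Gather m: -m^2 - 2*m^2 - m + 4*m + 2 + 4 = -3*m^2 + 3*m + 6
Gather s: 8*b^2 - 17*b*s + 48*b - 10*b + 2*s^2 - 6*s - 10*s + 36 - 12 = 8*b^2 + 38*b + 2*s^2 + s*(-17*b - 16) + 24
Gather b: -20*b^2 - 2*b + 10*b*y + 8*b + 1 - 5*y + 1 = -20*b^2 + b*(10*y + 6) - 5*y + 2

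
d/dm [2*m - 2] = 2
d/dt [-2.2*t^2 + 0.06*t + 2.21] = 0.06 - 4.4*t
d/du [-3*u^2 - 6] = -6*u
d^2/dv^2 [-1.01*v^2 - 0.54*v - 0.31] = -2.02000000000000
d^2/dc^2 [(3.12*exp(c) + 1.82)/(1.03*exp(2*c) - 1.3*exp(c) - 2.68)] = (3.310008*exp(4*c) + 11.901032*exp(3*c) + 44.363748*exp(2*c) + 12.301432*exp(c) + 16.068208)*exp(c)/(1.092727*exp(6*c) - 4.13751*exp(5*c) - 3.307536*exp(4*c) + 19.33412*exp(3*c) + 8.606016*exp(2*c) - 28.01136*exp(c) - 19.248832)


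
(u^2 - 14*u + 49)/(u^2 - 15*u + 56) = (u - 7)/(u - 8)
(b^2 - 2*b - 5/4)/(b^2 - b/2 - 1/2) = (b - 5/2)/(b - 1)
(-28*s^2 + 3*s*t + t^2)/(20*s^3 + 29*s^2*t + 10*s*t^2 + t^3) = (-28*s^2 + 3*s*t + t^2)/(20*s^3 + 29*s^2*t + 10*s*t^2 + t^3)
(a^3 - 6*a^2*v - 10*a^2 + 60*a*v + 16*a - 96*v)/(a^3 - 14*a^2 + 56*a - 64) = (a - 6*v)/(a - 4)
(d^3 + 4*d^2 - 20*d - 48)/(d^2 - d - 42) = (d^2 - 2*d - 8)/(d - 7)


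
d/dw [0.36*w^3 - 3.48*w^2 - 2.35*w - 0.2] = 1.08*w^2 - 6.96*w - 2.35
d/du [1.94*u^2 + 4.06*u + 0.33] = 3.88*u + 4.06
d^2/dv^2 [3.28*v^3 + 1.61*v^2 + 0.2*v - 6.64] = 19.68*v + 3.22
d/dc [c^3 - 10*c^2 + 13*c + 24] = 3*c^2 - 20*c + 13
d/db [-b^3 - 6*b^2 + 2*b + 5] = -3*b^2 - 12*b + 2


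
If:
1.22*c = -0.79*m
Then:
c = -0.647540983606557*m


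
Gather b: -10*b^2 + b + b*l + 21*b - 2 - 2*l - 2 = -10*b^2 + b*(l + 22) - 2*l - 4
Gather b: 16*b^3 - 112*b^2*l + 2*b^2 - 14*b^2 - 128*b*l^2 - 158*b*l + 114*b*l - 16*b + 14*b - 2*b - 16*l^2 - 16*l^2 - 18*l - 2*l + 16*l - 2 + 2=16*b^3 + b^2*(-112*l - 12) + b*(-128*l^2 - 44*l - 4) - 32*l^2 - 4*l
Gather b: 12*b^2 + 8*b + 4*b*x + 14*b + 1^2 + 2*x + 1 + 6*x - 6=12*b^2 + b*(4*x + 22) + 8*x - 4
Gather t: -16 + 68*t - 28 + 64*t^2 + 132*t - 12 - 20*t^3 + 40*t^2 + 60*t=-20*t^3 + 104*t^2 + 260*t - 56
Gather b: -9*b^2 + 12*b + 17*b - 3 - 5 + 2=-9*b^2 + 29*b - 6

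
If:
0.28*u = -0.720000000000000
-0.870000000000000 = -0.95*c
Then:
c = 0.92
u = -2.57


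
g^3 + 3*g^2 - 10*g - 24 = (g - 3)*(g + 2)*(g + 4)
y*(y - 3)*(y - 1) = y^3 - 4*y^2 + 3*y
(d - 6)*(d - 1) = d^2 - 7*d + 6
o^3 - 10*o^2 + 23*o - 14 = (o - 7)*(o - 2)*(o - 1)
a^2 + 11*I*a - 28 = (a + 4*I)*(a + 7*I)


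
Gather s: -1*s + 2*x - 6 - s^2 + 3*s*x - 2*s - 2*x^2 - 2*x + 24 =-s^2 + s*(3*x - 3) - 2*x^2 + 18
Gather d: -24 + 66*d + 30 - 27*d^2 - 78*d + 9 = -27*d^2 - 12*d + 15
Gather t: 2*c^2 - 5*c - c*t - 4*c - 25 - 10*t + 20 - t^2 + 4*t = 2*c^2 - 9*c - t^2 + t*(-c - 6) - 5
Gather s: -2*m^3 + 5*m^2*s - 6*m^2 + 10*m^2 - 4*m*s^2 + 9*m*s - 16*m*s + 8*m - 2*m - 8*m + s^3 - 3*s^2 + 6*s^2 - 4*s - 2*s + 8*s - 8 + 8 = -2*m^3 + 4*m^2 - 2*m + s^3 + s^2*(3 - 4*m) + s*(5*m^2 - 7*m + 2)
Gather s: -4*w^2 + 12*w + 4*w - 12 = -4*w^2 + 16*w - 12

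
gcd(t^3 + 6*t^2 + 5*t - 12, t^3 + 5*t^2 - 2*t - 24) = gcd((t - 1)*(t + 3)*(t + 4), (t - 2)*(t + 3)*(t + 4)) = t^2 + 7*t + 12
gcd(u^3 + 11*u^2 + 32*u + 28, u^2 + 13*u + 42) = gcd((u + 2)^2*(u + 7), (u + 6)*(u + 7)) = u + 7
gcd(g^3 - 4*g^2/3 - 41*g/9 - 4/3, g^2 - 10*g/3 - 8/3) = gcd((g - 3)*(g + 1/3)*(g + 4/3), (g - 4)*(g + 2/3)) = 1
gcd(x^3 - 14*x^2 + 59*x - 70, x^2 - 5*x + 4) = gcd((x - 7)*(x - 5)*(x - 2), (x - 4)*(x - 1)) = 1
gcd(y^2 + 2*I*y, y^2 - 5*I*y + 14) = y + 2*I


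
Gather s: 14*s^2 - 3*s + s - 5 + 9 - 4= 14*s^2 - 2*s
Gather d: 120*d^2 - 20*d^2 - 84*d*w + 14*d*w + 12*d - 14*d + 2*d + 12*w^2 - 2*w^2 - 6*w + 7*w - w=100*d^2 - 70*d*w + 10*w^2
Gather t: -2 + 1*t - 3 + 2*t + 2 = 3*t - 3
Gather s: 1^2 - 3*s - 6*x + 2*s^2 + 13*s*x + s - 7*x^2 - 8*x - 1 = 2*s^2 + s*(13*x - 2) - 7*x^2 - 14*x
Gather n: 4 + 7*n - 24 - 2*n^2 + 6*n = -2*n^2 + 13*n - 20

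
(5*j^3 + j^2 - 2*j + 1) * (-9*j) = -45*j^4 - 9*j^3 + 18*j^2 - 9*j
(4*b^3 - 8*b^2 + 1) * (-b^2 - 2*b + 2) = -4*b^5 + 24*b^3 - 17*b^2 - 2*b + 2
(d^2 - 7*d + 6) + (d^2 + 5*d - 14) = 2*d^2 - 2*d - 8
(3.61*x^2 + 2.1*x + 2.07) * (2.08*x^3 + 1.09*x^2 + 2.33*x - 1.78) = 7.5088*x^5 + 8.3029*x^4 + 15.0059*x^3 + 0.7235*x^2 + 1.0851*x - 3.6846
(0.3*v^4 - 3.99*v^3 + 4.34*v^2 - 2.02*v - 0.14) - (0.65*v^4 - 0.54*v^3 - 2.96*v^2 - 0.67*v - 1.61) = -0.35*v^4 - 3.45*v^3 + 7.3*v^2 - 1.35*v + 1.47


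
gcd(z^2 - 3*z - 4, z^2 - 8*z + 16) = z - 4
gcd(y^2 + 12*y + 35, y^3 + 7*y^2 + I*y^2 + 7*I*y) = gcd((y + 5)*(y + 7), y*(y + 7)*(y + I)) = y + 7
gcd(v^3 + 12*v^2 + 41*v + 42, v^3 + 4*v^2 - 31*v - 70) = v^2 + 9*v + 14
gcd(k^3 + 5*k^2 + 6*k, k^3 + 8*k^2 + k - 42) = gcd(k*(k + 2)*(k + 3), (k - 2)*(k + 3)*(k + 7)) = k + 3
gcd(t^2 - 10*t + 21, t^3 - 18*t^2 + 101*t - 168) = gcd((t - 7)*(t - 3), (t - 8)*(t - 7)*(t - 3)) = t^2 - 10*t + 21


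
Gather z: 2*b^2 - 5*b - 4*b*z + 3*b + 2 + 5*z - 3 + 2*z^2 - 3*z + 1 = 2*b^2 - 2*b + 2*z^2 + z*(2 - 4*b)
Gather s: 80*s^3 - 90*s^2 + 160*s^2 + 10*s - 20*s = 80*s^3 + 70*s^2 - 10*s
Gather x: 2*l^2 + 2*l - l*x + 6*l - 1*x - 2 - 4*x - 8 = 2*l^2 + 8*l + x*(-l - 5) - 10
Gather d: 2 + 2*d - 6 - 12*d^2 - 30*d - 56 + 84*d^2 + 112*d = 72*d^2 + 84*d - 60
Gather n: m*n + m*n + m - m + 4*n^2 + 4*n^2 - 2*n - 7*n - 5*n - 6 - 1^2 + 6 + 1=8*n^2 + n*(2*m - 14)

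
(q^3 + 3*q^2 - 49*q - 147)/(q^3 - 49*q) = (q + 3)/q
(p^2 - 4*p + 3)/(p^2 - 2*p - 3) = (p - 1)/(p + 1)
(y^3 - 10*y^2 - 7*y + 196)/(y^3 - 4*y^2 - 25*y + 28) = (y - 7)/(y - 1)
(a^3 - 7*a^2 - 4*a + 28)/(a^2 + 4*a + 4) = (a^2 - 9*a + 14)/(a + 2)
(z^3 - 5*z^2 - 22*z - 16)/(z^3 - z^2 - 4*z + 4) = (z^2 - 7*z - 8)/(z^2 - 3*z + 2)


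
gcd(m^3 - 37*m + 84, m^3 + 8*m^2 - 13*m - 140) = m^2 + 3*m - 28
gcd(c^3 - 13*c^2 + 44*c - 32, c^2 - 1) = c - 1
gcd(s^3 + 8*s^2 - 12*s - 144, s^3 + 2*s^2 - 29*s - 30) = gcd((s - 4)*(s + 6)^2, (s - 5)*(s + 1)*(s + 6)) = s + 6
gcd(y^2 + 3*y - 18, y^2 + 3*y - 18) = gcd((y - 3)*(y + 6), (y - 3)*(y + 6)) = y^2 + 3*y - 18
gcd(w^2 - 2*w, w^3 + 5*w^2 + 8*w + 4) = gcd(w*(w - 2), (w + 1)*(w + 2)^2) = 1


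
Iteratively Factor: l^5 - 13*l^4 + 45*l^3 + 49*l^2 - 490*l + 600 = (l - 2)*(l^4 - 11*l^3 + 23*l^2 + 95*l - 300) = (l - 5)*(l - 2)*(l^3 - 6*l^2 - 7*l + 60) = (l - 5)*(l - 2)*(l + 3)*(l^2 - 9*l + 20) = (l - 5)^2*(l - 2)*(l + 3)*(l - 4)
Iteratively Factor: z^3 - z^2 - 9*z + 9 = (z + 3)*(z^2 - 4*z + 3) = (z - 1)*(z + 3)*(z - 3)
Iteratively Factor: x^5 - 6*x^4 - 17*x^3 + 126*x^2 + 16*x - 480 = (x + 4)*(x^4 - 10*x^3 + 23*x^2 + 34*x - 120) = (x + 2)*(x + 4)*(x^3 - 12*x^2 + 47*x - 60) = (x - 3)*(x + 2)*(x + 4)*(x^2 - 9*x + 20) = (x - 4)*(x - 3)*(x + 2)*(x + 4)*(x - 5)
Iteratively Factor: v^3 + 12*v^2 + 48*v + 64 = (v + 4)*(v^2 + 8*v + 16) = (v + 4)^2*(v + 4)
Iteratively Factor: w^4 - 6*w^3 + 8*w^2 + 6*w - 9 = (w + 1)*(w^3 - 7*w^2 + 15*w - 9) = (w - 3)*(w + 1)*(w^2 - 4*w + 3) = (w - 3)*(w - 1)*(w + 1)*(w - 3)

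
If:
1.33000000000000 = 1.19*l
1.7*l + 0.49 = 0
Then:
No Solution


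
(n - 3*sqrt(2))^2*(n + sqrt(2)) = n^3 - 5*sqrt(2)*n^2 + 6*n + 18*sqrt(2)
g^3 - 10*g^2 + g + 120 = (g - 8)*(g - 5)*(g + 3)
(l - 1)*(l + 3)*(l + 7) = l^3 + 9*l^2 + 11*l - 21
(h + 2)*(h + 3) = h^2 + 5*h + 6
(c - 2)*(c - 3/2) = c^2 - 7*c/2 + 3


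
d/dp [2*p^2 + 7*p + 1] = 4*p + 7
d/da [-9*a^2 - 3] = -18*a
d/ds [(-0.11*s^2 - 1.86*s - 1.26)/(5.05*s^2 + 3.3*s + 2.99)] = (9.03*s^2 + 12.0682*s - 1.4034)/(25.5025*s^4 + 33.33*s^3 + 41.089*s^2 + 19.734*s + 8.9401)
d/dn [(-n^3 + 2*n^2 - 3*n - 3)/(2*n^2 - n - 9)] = (-2*n^4 + 2*n^3 + 31*n^2 - 24*n + 24)/(4*n^4 - 4*n^3 - 35*n^2 + 18*n + 81)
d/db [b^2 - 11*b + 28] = 2*b - 11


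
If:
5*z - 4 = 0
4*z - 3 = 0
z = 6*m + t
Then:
No Solution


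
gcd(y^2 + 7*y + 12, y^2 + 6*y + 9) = y + 3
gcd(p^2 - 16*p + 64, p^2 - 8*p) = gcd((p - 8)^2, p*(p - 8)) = p - 8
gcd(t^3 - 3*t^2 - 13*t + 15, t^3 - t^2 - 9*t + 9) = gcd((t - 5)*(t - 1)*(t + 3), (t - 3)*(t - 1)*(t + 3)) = t^2 + 2*t - 3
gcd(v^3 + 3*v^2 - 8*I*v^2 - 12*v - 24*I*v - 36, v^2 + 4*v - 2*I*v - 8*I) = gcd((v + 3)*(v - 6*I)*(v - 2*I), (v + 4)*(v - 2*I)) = v - 2*I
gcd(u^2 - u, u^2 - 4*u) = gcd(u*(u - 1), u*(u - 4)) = u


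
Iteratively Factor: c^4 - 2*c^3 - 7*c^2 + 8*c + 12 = (c + 1)*(c^3 - 3*c^2 - 4*c + 12) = (c - 3)*(c + 1)*(c^2 - 4) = (c - 3)*(c + 1)*(c + 2)*(c - 2)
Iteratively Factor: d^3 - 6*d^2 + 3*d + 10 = (d - 2)*(d^2 - 4*d - 5) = (d - 5)*(d - 2)*(d + 1)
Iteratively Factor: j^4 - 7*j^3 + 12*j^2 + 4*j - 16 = (j + 1)*(j^3 - 8*j^2 + 20*j - 16) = (j - 4)*(j + 1)*(j^2 - 4*j + 4) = (j - 4)*(j - 2)*(j + 1)*(j - 2)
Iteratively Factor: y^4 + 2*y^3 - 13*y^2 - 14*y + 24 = (y + 4)*(y^3 - 2*y^2 - 5*y + 6) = (y + 2)*(y + 4)*(y^2 - 4*y + 3) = (y - 3)*(y + 2)*(y + 4)*(y - 1)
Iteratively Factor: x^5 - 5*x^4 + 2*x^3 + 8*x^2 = (x - 2)*(x^4 - 3*x^3 - 4*x^2) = (x - 4)*(x - 2)*(x^3 + x^2) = x*(x - 4)*(x - 2)*(x^2 + x) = x*(x - 4)*(x - 2)*(x + 1)*(x)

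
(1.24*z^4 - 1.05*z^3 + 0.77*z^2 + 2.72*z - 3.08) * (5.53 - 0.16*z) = -0.1984*z^5 + 7.0252*z^4 - 5.9297*z^3 + 3.8229*z^2 + 15.5344*z - 17.0324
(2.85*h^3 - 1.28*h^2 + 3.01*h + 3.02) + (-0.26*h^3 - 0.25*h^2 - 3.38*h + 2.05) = 2.59*h^3 - 1.53*h^2 - 0.37*h + 5.07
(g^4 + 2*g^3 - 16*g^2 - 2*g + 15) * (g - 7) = g^5 - 5*g^4 - 30*g^3 + 110*g^2 + 29*g - 105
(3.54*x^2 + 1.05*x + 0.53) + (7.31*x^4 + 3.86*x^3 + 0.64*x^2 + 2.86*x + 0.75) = 7.31*x^4 + 3.86*x^3 + 4.18*x^2 + 3.91*x + 1.28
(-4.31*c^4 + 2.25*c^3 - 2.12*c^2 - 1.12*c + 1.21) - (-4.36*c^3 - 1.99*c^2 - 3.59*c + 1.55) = -4.31*c^4 + 6.61*c^3 - 0.13*c^2 + 2.47*c - 0.34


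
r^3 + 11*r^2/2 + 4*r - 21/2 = (r - 1)*(r + 3)*(r + 7/2)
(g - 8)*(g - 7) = g^2 - 15*g + 56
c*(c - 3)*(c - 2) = c^3 - 5*c^2 + 6*c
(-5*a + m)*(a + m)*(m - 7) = -5*a^2*m + 35*a^2 - 4*a*m^2 + 28*a*m + m^3 - 7*m^2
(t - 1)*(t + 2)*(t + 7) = t^3 + 8*t^2 + 5*t - 14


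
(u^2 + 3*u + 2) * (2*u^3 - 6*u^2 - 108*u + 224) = 2*u^5 - 122*u^3 - 112*u^2 + 456*u + 448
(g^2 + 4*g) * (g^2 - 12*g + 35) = g^4 - 8*g^3 - 13*g^2 + 140*g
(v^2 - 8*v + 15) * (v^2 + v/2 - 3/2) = v^4 - 15*v^3/2 + 19*v^2/2 + 39*v/2 - 45/2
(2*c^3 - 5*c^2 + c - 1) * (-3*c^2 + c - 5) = -6*c^5 + 17*c^4 - 18*c^3 + 29*c^2 - 6*c + 5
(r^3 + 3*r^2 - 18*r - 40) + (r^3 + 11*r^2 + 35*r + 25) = 2*r^3 + 14*r^2 + 17*r - 15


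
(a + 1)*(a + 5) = a^2 + 6*a + 5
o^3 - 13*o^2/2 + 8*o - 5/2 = (o - 5)*(o - 1)*(o - 1/2)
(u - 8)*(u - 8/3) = u^2 - 32*u/3 + 64/3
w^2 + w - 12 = (w - 3)*(w + 4)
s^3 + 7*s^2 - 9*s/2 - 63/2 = (s + 7)*(s - 3*sqrt(2)/2)*(s + 3*sqrt(2)/2)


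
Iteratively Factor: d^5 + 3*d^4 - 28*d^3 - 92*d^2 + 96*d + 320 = (d + 4)*(d^4 - d^3 - 24*d^2 + 4*d + 80) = (d - 5)*(d + 4)*(d^3 + 4*d^2 - 4*d - 16) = (d - 5)*(d + 2)*(d + 4)*(d^2 + 2*d - 8) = (d - 5)*(d + 2)*(d + 4)^2*(d - 2)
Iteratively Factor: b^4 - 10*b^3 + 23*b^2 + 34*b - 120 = (b - 5)*(b^3 - 5*b^2 - 2*b + 24) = (b - 5)*(b - 4)*(b^2 - b - 6) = (b - 5)*(b - 4)*(b + 2)*(b - 3)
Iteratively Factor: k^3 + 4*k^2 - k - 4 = (k + 4)*(k^2 - 1) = (k - 1)*(k + 4)*(k + 1)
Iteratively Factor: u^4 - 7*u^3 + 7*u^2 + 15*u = (u)*(u^3 - 7*u^2 + 7*u + 15) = u*(u - 5)*(u^2 - 2*u - 3) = u*(u - 5)*(u + 1)*(u - 3)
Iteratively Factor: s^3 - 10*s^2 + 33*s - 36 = (s - 4)*(s^2 - 6*s + 9) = (s - 4)*(s - 3)*(s - 3)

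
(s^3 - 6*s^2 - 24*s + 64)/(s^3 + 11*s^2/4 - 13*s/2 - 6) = 4*(s - 8)/(4*s + 3)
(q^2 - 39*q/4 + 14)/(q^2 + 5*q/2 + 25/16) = 4*(4*q^2 - 39*q + 56)/(16*q^2 + 40*q + 25)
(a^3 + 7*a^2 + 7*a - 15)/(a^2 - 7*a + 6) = (a^2 + 8*a + 15)/(a - 6)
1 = 1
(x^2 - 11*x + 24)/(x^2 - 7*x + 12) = (x - 8)/(x - 4)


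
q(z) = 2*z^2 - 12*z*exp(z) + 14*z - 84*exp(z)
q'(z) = -12*z*exp(z) + 4*z - 96*exp(z) + 14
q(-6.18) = -10.16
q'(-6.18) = -10.77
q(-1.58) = -30.52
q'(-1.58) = -8.19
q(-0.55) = -51.75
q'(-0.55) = -39.78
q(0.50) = -140.88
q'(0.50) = -152.17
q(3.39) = -3628.31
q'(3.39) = -4027.18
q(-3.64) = -25.52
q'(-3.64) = -1.93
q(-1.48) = -31.42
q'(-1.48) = -9.73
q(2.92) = -2149.22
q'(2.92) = -2403.97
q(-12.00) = 120.00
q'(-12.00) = -34.00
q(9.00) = -1555504.11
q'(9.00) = -1652979.12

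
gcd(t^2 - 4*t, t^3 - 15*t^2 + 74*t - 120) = t - 4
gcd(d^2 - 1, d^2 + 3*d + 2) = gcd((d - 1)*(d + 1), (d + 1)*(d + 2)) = d + 1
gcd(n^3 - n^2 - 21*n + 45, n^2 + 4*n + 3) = 1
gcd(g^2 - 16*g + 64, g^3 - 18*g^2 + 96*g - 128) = g^2 - 16*g + 64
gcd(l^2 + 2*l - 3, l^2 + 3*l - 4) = l - 1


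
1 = 1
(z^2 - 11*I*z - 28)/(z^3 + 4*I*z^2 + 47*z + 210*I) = (z - 4*I)/(z^2 + 11*I*z - 30)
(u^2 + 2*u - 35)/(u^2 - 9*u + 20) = (u + 7)/(u - 4)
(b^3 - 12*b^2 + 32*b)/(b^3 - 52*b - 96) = b*(b - 4)/(b^2 + 8*b + 12)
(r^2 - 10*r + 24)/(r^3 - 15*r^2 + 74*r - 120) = 1/(r - 5)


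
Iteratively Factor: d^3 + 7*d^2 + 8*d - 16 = (d + 4)*(d^2 + 3*d - 4) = (d - 1)*(d + 4)*(d + 4)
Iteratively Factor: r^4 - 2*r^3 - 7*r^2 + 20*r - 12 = (r - 1)*(r^3 - r^2 - 8*r + 12) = (r - 1)*(r + 3)*(r^2 - 4*r + 4) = (r - 2)*(r - 1)*(r + 3)*(r - 2)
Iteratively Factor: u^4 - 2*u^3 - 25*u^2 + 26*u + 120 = (u - 5)*(u^3 + 3*u^2 - 10*u - 24) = (u - 5)*(u - 3)*(u^2 + 6*u + 8) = (u - 5)*(u - 3)*(u + 2)*(u + 4)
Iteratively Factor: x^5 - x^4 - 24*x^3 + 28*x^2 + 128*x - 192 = (x + 3)*(x^4 - 4*x^3 - 12*x^2 + 64*x - 64) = (x - 2)*(x + 3)*(x^3 - 2*x^2 - 16*x + 32) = (x - 2)*(x + 3)*(x + 4)*(x^2 - 6*x + 8) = (x - 4)*(x - 2)*(x + 3)*(x + 4)*(x - 2)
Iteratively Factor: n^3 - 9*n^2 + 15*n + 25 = (n + 1)*(n^2 - 10*n + 25) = (n - 5)*(n + 1)*(n - 5)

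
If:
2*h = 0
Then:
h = 0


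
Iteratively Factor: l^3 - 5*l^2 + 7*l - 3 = (l - 1)*(l^2 - 4*l + 3) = (l - 3)*(l - 1)*(l - 1)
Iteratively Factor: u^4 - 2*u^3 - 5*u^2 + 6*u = (u - 1)*(u^3 - u^2 - 6*u) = (u - 3)*(u - 1)*(u^2 + 2*u) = u*(u - 3)*(u - 1)*(u + 2)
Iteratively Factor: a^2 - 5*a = (a)*(a - 5)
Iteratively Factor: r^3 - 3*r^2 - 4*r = (r + 1)*(r^2 - 4*r) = (r - 4)*(r + 1)*(r)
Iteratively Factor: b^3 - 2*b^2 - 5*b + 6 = (b + 2)*(b^2 - 4*b + 3) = (b - 3)*(b + 2)*(b - 1)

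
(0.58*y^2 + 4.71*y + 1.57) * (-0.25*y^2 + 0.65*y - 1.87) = -0.145*y^4 - 0.8005*y^3 + 1.5844*y^2 - 7.7872*y - 2.9359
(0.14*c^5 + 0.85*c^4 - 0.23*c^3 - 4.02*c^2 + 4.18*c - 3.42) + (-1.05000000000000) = 0.14*c^5 + 0.85*c^4 - 0.23*c^3 - 4.02*c^2 + 4.18*c - 4.47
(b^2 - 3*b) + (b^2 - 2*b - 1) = 2*b^2 - 5*b - 1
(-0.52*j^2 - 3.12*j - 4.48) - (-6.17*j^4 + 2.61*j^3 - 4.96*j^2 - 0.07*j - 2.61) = 6.17*j^4 - 2.61*j^3 + 4.44*j^2 - 3.05*j - 1.87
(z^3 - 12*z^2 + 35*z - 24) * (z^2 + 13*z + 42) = z^5 + z^4 - 79*z^3 - 73*z^2 + 1158*z - 1008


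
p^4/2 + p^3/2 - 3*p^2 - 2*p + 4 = (p/2 + 1)*(p - 2)*(p - 1)*(p + 2)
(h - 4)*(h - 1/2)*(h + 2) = h^3 - 5*h^2/2 - 7*h + 4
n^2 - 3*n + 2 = (n - 2)*(n - 1)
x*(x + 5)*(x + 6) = x^3 + 11*x^2 + 30*x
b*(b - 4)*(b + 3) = b^3 - b^2 - 12*b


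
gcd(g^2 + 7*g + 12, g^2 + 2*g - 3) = g + 3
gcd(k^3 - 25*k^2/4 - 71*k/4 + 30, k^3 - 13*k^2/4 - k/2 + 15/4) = k - 5/4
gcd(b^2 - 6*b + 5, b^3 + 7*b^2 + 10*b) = 1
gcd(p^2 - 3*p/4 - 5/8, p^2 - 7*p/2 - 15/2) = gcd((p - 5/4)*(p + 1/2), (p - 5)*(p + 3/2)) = 1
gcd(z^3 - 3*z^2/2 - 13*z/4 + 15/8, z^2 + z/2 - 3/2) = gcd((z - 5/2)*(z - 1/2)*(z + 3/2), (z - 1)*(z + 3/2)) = z + 3/2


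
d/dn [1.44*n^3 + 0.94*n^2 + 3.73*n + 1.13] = 4.32*n^2 + 1.88*n + 3.73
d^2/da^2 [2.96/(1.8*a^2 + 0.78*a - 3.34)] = (-19.1808*a^2 - 8.31168*a + 2.96*(3.6*a + 0.78)*(7.2*a + 1.56) + 35.59104)/(1.8*a^2 + 0.78*a - 3.34)^3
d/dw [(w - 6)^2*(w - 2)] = (w - 6)*(3*w - 10)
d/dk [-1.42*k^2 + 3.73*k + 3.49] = 3.73 - 2.84*k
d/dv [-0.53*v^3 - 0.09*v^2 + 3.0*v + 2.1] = -1.59*v^2 - 0.18*v + 3.0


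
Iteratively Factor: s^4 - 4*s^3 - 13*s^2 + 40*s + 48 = (s - 4)*(s^3 - 13*s - 12) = (s - 4)*(s + 3)*(s^2 - 3*s - 4) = (s - 4)^2*(s + 3)*(s + 1)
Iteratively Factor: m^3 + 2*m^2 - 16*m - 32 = (m + 4)*(m^2 - 2*m - 8) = (m - 4)*(m + 4)*(m + 2)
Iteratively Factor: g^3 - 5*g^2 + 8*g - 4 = (g - 2)*(g^2 - 3*g + 2) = (g - 2)*(g - 1)*(g - 2)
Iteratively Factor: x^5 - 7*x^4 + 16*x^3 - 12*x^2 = (x)*(x^4 - 7*x^3 + 16*x^2 - 12*x) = x*(x - 2)*(x^3 - 5*x^2 + 6*x) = x*(x - 3)*(x - 2)*(x^2 - 2*x) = x*(x - 3)*(x - 2)^2*(x)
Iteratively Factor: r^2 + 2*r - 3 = (r - 1)*(r + 3)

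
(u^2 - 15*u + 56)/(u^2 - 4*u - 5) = (-u^2 + 15*u - 56)/(-u^2 + 4*u + 5)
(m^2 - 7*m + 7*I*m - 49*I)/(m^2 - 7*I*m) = (m^2 + 7*m*(-1 + I) - 49*I)/(m*(m - 7*I))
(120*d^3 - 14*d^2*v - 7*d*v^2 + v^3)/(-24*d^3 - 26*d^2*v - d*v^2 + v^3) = (-5*d + v)/(d + v)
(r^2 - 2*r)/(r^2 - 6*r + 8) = r/(r - 4)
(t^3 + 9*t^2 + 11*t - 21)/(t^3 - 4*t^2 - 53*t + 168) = (t^2 + 2*t - 3)/(t^2 - 11*t + 24)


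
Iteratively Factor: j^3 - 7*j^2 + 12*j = (j - 3)*(j^2 - 4*j) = j*(j - 3)*(j - 4)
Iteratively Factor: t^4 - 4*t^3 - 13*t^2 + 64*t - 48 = (t - 1)*(t^3 - 3*t^2 - 16*t + 48) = (t - 1)*(t + 4)*(t^2 - 7*t + 12) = (t - 4)*(t - 1)*(t + 4)*(t - 3)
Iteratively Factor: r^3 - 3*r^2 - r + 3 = (r + 1)*(r^2 - 4*r + 3) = (r - 3)*(r + 1)*(r - 1)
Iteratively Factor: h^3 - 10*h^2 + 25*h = (h - 5)*(h^2 - 5*h) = h*(h - 5)*(h - 5)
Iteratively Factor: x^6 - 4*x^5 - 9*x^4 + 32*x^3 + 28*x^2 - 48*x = (x)*(x^5 - 4*x^4 - 9*x^3 + 32*x^2 + 28*x - 48) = x*(x - 1)*(x^4 - 3*x^3 - 12*x^2 + 20*x + 48) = x*(x - 3)*(x - 1)*(x^3 - 12*x - 16) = x*(x - 3)*(x - 1)*(x + 2)*(x^2 - 2*x - 8) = x*(x - 4)*(x - 3)*(x - 1)*(x + 2)*(x + 2)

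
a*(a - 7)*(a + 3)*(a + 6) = a^4 + 2*a^3 - 45*a^2 - 126*a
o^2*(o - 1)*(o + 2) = o^4 + o^3 - 2*o^2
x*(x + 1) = x^2 + x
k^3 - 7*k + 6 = (k - 2)*(k - 1)*(k + 3)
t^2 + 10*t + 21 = (t + 3)*(t + 7)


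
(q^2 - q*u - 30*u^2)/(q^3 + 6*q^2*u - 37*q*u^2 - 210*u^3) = 1/(q + 7*u)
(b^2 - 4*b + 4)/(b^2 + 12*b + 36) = (b^2 - 4*b + 4)/(b^2 + 12*b + 36)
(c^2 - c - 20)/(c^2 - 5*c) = (c + 4)/c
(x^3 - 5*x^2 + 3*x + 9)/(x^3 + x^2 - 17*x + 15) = (x^2 - 2*x - 3)/(x^2 + 4*x - 5)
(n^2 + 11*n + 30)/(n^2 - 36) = (n + 5)/(n - 6)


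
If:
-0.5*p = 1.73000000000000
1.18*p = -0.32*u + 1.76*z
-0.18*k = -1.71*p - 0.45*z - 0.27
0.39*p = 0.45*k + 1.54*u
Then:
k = -33.16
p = -3.46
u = 8.81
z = -0.72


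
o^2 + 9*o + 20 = (o + 4)*(o + 5)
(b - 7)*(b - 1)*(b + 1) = b^3 - 7*b^2 - b + 7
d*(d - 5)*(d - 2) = d^3 - 7*d^2 + 10*d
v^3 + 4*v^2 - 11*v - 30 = (v - 3)*(v + 2)*(v + 5)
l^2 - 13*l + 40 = (l - 8)*(l - 5)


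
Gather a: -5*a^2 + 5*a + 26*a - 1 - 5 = -5*a^2 + 31*a - 6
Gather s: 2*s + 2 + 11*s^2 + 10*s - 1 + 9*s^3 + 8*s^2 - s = 9*s^3 + 19*s^2 + 11*s + 1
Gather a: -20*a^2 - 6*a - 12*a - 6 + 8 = -20*a^2 - 18*a + 2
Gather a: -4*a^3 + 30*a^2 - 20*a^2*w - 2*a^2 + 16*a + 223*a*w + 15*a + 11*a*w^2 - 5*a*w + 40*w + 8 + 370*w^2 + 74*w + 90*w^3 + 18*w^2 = -4*a^3 + a^2*(28 - 20*w) + a*(11*w^2 + 218*w + 31) + 90*w^3 + 388*w^2 + 114*w + 8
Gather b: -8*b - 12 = -8*b - 12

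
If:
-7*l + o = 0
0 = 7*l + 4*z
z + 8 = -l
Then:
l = 32/3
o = 224/3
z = -56/3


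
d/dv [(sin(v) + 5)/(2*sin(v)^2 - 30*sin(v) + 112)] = (-10*sin(v) + cos(v)^2 + 130)*cos(v)/(2*(sin(v)^2 - 15*sin(v) + 56)^2)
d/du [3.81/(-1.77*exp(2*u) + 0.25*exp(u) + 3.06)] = (13.4874*exp(u) - 0.9525)*exp(u)/(-1.77*exp(2*u) + 0.25*exp(u) + 3.06)^2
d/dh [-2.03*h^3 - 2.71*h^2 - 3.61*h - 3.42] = -6.09*h^2 - 5.42*h - 3.61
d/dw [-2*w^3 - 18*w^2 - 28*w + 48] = -6*w^2 - 36*w - 28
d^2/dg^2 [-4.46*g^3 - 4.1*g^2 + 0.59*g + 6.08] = -26.76*g - 8.2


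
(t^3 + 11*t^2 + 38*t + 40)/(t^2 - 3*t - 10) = (t^2 + 9*t + 20)/(t - 5)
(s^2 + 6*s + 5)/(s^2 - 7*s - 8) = (s + 5)/(s - 8)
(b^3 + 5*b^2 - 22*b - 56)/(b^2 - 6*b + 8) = (b^2 + 9*b + 14)/(b - 2)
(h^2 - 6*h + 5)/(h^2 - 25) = (h - 1)/(h + 5)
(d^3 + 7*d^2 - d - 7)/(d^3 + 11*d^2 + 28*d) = (d^2 - 1)/(d*(d + 4))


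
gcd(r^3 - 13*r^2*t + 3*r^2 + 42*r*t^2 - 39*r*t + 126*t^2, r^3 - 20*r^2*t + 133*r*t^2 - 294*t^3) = r^2 - 13*r*t + 42*t^2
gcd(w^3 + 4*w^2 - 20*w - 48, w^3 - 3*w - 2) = 1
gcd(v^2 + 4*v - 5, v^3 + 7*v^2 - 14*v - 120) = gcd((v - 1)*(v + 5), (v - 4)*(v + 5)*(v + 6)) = v + 5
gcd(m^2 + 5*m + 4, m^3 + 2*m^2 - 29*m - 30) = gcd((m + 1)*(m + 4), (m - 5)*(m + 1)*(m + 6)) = m + 1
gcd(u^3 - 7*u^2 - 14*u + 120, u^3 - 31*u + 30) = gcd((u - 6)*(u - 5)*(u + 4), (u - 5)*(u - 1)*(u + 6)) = u - 5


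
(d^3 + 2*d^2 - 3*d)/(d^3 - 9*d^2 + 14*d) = (d^2 + 2*d - 3)/(d^2 - 9*d + 14)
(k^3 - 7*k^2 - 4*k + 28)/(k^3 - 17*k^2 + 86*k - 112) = (k + 2)/(k - 8)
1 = 1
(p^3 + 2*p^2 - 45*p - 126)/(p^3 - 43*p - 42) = (p + 3)/(p + 1)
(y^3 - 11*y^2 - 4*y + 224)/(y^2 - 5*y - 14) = (y^2 - 4*y - 32)/(y + 2)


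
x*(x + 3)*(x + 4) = x^3 + 7*x^2 + 12*x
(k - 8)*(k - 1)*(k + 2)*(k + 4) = k^4 - 3*k^3 - 38*k^2 - 24*k + 64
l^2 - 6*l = l*(l - 6)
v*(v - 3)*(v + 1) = v^3 - 2*v^2 - 3*v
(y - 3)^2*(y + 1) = y^3 - 5*y^2 + 3*y + 9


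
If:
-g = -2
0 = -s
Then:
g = 2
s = 0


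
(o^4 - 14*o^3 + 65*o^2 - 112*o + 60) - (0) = o^4 - 14*o^3 + 65*o^2 - 112*o + 60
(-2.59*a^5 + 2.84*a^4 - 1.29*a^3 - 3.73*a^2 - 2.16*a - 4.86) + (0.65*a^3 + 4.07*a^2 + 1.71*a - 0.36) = -2.59*a^5 + 2.84*a^4 - 0.64*a^3 + 0.34*a^2 - 0.45*a - 5.22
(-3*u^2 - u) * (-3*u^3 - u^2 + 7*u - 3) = 9*u^5 + 6*u^4 - 20*u^3 + 2*u^2 + 3*u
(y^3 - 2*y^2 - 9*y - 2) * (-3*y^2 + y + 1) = -3*y^5 + 7*y^4 + 26*y^3 - 5*y^2 - 11*y - 2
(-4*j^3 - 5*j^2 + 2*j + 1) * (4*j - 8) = -16*j^4 + 12*j^3 + 48*j^2 - 12*j - 8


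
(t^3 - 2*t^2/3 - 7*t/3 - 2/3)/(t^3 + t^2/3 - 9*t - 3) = (t^2 - t - 2)/(t^2 - 9)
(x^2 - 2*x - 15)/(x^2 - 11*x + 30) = (x + 3)/(x - 6)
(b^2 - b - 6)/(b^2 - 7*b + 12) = (b + 2)/(b - 4)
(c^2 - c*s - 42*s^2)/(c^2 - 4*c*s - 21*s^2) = (c + 6*s)/(c + 3*s)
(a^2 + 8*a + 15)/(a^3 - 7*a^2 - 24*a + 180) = (a + 3)/(a^2 - 12*a + 36)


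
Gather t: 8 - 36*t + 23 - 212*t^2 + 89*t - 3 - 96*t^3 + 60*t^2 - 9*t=-96*t^3 - 152*t^2 + 44*t + 28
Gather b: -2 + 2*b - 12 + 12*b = 14*b - 14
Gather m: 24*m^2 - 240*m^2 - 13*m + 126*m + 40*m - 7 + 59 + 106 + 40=-216*m^2 + 153*m + 198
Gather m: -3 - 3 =-6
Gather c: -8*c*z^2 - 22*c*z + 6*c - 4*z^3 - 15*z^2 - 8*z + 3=c*(-8*z^2 - 22*z + 6) - 4*z^3 - 15*z^2 - 8*z + 3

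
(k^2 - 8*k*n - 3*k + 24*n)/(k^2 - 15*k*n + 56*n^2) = (k - 3)/(k - 7*n)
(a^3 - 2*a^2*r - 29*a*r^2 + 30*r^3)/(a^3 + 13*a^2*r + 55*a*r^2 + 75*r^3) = (a^2 - 7*a*r + 6*r^2)/(a^2 + 8*a*r + 15*r^2)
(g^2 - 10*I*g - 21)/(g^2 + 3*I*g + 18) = (g - 7*I)/(g + 6*I)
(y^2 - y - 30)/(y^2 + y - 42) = (y + 5)/(y + 7)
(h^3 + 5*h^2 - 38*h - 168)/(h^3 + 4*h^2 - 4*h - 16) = (h^2 + h - 42)/(h^2 - 4)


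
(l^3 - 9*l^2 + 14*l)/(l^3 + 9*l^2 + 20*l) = (l^2 - 9*l + 14)/(l^2 + 9*l + 20)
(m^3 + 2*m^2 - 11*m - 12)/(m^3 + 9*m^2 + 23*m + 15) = (m^2 + m - 12)/(m^2 + 8*m + 15)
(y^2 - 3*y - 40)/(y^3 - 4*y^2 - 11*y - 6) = (-y^2 + 3*y + 40)/(-y^3 + 4*y^2 + 11*y + 6)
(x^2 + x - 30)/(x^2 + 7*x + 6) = (x - 5)/(x + 1)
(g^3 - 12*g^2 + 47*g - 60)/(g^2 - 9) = (g^2 - 9*g + 20)/(g + 3)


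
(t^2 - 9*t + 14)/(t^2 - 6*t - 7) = (t - 2)/(t + 1)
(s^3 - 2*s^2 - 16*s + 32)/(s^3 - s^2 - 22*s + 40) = (s + 4)/(s + 5)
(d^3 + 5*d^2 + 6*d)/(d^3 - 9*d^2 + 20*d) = (d^2 + 5*d + 6)/(d^2 - 9*d + 20)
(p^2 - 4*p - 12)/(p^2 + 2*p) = (p - 6)/p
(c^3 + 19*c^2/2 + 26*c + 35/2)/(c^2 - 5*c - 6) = (2*c^2 + 17*c + 35)/(2*(c - 6))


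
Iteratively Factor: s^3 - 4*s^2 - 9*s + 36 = (s - 4)*(s^2 - 9) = (s - 4)*(s - 3)*(s + 3)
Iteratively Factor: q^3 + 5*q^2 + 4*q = (q + 4)*(q^2 + q) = (q + 1)*(q + 4)*(q)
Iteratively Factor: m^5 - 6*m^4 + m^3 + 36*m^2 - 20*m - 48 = (m - 4)*(m^4 - 2*m^3 - 7*m^2 + 8*m + 12) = (m - 4)*(m + 2)*(m^3 - 4*m^2 + m + 6) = (m - 4)*(m + 1)*(m + 2)*(m^2 - 5*m + 6) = (m - 4)*(m - 3)*(m + 1)*(m + 2)*(m - 2)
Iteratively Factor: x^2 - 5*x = (x - 5)*(x)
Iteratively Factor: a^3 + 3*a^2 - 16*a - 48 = (a + 3)*(a^2 - 16) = (a - 4)*(a + 3)*(a + 4)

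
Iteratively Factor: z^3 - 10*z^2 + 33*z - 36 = (z - 3)*(z^2 - 7*z + 12) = (z - 3)^2*(z - 4)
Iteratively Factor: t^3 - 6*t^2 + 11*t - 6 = (t - 3)*(t^2 - 3*t + 2) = (t - 3)*(t - 1)*(t - 2)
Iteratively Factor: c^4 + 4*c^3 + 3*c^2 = (c + 1)*(c^3 + 3*c^2) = c*(c + 1)*(c^2 + 3*c) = c^2*(c + 1)*(c + 3)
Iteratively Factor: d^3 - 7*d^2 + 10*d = (d - 5)*(d^2 - 2*d) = d*(d - 5)*(d - 2)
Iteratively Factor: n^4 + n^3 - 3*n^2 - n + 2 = (n + 1)*(n^3 - 3*n + 2) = (n + 1)*(n + 2)*(n^2 - 2*n + 1) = (n - 1)*(n + 1)*(n + 2)*(n - 1)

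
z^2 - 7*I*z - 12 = (z - 4*I)*(z - 3*I)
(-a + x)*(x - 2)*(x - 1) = -a*x^2 + 3*a*x - 2*a + x^3 - 3*x^2 + 2*x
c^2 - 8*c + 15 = (c - 5)*(c - 3)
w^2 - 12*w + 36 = (w - 6)^2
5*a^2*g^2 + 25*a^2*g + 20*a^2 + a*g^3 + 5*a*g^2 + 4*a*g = (5*a + g)*(g + 4)*(a*g + a)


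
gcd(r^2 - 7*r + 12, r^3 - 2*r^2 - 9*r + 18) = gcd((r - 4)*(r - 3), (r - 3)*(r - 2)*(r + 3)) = r - 3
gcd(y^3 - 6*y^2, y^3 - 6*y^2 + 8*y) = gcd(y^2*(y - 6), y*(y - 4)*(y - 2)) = y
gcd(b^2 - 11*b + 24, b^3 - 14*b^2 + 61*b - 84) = b - 3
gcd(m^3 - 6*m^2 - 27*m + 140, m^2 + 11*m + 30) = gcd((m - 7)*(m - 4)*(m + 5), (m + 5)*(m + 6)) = m + 5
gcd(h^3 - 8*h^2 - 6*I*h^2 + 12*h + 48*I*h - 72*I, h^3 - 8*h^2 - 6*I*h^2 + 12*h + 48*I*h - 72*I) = h^3 + h^2*(-8 - 6*I) + h*(12 + 48*I) - 72*I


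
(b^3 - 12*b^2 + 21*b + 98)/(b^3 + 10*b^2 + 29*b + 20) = (b^3 - 12*b^2 + 21*b + 98)/(b^3 + 10*b^2 + 29*b + 20)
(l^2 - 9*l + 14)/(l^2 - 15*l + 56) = (l - 2)/(l - 8)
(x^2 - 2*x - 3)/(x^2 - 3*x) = (x + 1)/x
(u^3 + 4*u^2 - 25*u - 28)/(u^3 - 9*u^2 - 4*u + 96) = (u^2 + 8*u + 7)/(u^2 - 5*u - 24)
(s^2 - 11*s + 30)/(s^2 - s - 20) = (s - 6)/(s + 4)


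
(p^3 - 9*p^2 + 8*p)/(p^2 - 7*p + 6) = p*(p - 8)/(p - 6)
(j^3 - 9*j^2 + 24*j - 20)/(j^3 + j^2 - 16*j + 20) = (j - 5)/(j + 5)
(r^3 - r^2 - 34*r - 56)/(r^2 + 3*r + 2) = (r^2 - 3*r - 28)/(r + 1)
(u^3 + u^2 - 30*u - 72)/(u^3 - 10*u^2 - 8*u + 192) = (u + 3)/(u - 8)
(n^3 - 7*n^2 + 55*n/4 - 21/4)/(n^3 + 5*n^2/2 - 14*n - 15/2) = (4*n^2 - 16*n + 7)/(2*(2*n^2 + 11*n + 5))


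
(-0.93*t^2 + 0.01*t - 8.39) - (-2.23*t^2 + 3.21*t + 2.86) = 1.3*t^2 - 3.2*t - 11.25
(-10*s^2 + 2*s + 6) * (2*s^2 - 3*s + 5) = -20*s^4 + 34*s^3 - 44*s^2 - 8*s + 30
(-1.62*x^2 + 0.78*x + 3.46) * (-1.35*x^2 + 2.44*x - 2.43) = 2.187*x^4 - 5.0058*x^3 + 1.1688*x^2 + 6.547*x - 8.4078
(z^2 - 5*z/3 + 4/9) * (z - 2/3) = z^3 - 7*z^2/3 + 14*z/9 - 8/27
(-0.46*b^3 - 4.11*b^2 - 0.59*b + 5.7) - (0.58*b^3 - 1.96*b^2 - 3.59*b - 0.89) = -1.04*b^3 - 2.15*b^2 + 3.0*b + 6.59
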